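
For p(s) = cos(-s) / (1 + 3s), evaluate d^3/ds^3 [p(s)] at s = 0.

Write out both Maclaurin series and multiply, keeping only the needed powers.
The coefficient of s^3 in the expansion is -51/2, so p′′′(0) = 3! * (-51/2) = -153.

-153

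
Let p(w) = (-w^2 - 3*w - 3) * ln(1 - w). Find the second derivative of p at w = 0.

Shift and add copies of the series according to the polynomial's terms.
From the series, [w^2] p = 9/2; multiply by 2! = 2 to get 9.

9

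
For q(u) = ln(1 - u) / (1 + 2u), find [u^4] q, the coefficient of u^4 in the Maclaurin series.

77/12

Write out both Maclaurin series and multiply, keeping only the needed powers.
q(0) = 0
q′(0) = -1
q′′(0) = 3
q′′′(0) = -20
q^(4)(0) = 154
So c_4 = q^(4)(0)/4! = 77/12.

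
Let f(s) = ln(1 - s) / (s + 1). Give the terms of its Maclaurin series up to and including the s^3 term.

-5*s^3/6 + s^2/2 - s

Expand 1/(denominator) as a geometric series and multiply by the numerator's series.
f(0) = 0
f′(0) = -1
f′′(0) = 1
f′′′(0) = -5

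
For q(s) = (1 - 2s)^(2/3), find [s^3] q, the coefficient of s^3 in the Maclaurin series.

q(0) = 1
q′(0) = -4/3
q′′(0) = -8/9
q′′′(0) = -64/27
So c_3 = q′′′(0)/3! = -32/81.

-32/81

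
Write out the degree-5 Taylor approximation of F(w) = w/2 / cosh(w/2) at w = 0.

5*w^5/768 - w^3/16 + w/2

Divide the numerator series by the denominator series (power-series long division).
F(0) = 0
F′(0) = 1/2
F′′(0) = 0
F′′′(0) = -3/8
F^(4)(0) = 0
F^(5)(0) = 25/32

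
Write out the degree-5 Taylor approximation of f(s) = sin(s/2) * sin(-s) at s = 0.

5*s^4/48 - s^2/2

Take the Cauchy product of the two expansions.
[s^0] = 0;  [s^1] = 0;  [s^2] = -1/2;  [s^3] = 0;  [s^4] = 5/48;  [s^5] = 0.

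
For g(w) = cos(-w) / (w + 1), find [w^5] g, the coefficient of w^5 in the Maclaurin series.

Expand 1/(denominator) as a geometric series and multiply by the numerator's series.
[w^0] = 1;  [w^1] = -1;  [w^2] = 1/2;  [w^3] = -1/2;  [w^4] = 13/24;  [w^5] = -13/24.

-13/24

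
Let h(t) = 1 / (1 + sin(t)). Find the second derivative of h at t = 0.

2

Use the geometric series for the reciprocal, then substitute.
The coefficient of t^2 in the expansion is 1, so h′′(0) = 2! * (1) = 2.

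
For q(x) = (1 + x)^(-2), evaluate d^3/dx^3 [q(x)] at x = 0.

-24

The coefficient of x^3 in the expansion is -4, so q′′′(0) = 3! * (-4) = -24.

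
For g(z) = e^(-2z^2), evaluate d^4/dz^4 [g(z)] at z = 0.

48

From the series, [z^4] g = 2; multiply by 4! = 24 to get 48.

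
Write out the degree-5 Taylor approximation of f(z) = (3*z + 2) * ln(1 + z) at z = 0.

Distribute the polynomial across the series and collect like powers.
f(0) = 0
f′(0) = 2
f′′(0) = 4
f′′′(0) = -5
f^(4)(0) = 12
f^(5)(0) = -42

-7*z^5/20 + z^4/2 - 5*z^3/6 + 2*z^2 + 2*z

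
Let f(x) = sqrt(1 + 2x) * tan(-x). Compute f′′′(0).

1

Multiply the two series term by term and collect like powers.
The coefficient of x^3 in the expansion is 1/6, so f′′′(0) = 3! * (1/6) = 1.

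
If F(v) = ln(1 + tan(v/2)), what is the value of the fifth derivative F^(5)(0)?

5/2

Plug the Maclaurin series of the inner function into that of the outer and collect terms.
From the series, [v^5] F = 1/48; multiply by 5! = 120 to get 5/2.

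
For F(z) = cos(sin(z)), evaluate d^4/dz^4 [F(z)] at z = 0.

5

Plug the Maclaurin series of the inner function into that of the outer and collect terms.
The coefficient of z^4 in the expansion is 5/24, so F^(4)(0) = 4! * (5/24) = 5.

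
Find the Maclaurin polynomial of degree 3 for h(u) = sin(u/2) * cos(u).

Take the Cauchy product of the two expansions.
h(0) = 0
h′(0) = 1/2
h′′(0) = 0
h′′′(0) = -13/8
Then c_k = h^(k)(0)/k! gives each Taylor coefficient.

-13*u^3/48 + u/2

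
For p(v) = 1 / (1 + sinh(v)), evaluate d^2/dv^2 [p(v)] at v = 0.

2

Expand as Σ (-1)^k u^k with u equal to the inner function's series.
From the series, [v^2] p = 1; multiply by 2! = 2 to get 2.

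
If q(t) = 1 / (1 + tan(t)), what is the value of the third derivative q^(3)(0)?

-8

Use the geometric series for the reciprocal, then substitute.
From the series, [t^3] q = -4/3; multiply by 3! = 6 to get -8.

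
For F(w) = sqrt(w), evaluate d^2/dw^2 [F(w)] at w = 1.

Differentiate repeatedly and evaluate at the center.
The coefficient of (w - 1)^2 in the expansion is -1/8, so F′′(1) = 2! * (-1/8) = -1/4.

-1/4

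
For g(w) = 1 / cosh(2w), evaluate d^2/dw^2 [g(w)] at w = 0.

-4

Invert the denominator's series and multiply.
The coefficient of w^2 in the expansion is -2, so g′′(0) = 2! * (-2) = -4.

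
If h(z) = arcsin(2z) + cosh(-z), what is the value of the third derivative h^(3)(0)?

Add the two expansions coefficient-wise.
The coefficient of z^3 in the expansion is 4/3, so h′′′(0) = 3! * (4/3) = 8.

8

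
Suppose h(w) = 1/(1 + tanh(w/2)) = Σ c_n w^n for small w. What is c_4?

Compose series: expand the inner function first, then feed it into the outer expansion.
h(0) = 1
h′(0) = -1/2
h′′(0) = 1/2
h′′′(0) = -1/2
h^(4)(0) = 1/2
Dividing each by k! gives the coefficients c_0, ..., c_4.

1/48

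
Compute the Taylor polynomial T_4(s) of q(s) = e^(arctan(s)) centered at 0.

Plug the Maclaurin series of the inner function into that of the outer and collect terms.
q(0) = 1
q′(0) = 1
q′′(0) = 1
q′′′(0) = -1
q^(4)(0) = -7

-7*s^4/24 - s^3/6 + s^2/2 + s + 1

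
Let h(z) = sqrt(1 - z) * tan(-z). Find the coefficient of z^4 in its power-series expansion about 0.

11/48

Expand each factor separately, then convolve coefficients.
So c_4 = h^(4)(0)/4! = 11/48.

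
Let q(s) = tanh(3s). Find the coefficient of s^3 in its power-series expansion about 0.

-9

q(0) = 0
q′(0) = 3
q′′(0) = 0
q′′′(0) = -54
So c_3 = q′′′(0)/3! = -9.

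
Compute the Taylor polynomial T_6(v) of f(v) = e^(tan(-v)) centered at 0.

Plug the Maclaurin series of the inner function into that of the outer and collect terms.
f(0) = 1
f′(0) = -1
f′′(0) = 1
f′′′(0) = -3
f^(4)(0) = 9
f^(5)(0) = -37
f^(6)(0) = 177
The Taylor polynomial is Σ f^(k)(0)/k! · v^k.

59*v^6/240 - 37*v^5/120 + 3*v^4/8 - v^3/2 + v^2/2 - v + 1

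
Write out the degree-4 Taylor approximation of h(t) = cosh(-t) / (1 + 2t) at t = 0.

433*t^4/24 - 9*t^3 + 9*t^2/2 - 2*t + 1

Expand each factor separately, then convolve coefficients.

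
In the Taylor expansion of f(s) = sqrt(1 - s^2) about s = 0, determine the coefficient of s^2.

-1/2

[s^0] = 1;  [s^1] = 0;  [s^2] = -1/2.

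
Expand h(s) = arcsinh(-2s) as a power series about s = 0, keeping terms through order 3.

Use the known series and substitute for the argument.
[s^0] = 0;  [s^1] = -2;  [s^2] = 0;  [s^3] = 4/3.

4*s^3/3 - 2*s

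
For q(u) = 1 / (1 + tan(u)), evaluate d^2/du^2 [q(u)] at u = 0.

2

Expand as Σ (-1)^k u^k with u equal to the inner function's series.
From the series, [u^2] q = 1; multiply by 2! = 2 to get 2.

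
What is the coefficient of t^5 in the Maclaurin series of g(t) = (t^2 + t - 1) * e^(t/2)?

Shift and add copies of the series according to the polynomial's terms.
g(0) = -1
g′(0) = 1/2
g′′(0) = 11/4
g′′′(0) = 29/8
g^(4)(0) = 55/16
g^(5)(0) = 89/32
Then c_k = g^(k)(0)/k! gives each Taylor coefficient.

89/3840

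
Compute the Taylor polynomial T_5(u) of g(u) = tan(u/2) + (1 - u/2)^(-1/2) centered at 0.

Add the two expansions coefficient-wise.

1457*u^5/122880 + 35*u^4/2048 + 31*u^3/384 + 3*u^2/32 + 3*u/4 + 1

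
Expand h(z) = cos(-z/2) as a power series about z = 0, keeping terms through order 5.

h(0) = 1
h′(0) = 0
h′′(0) = -1/4
h′′′(0) = 0
h^(4)(0) = 1/16
h^(5)(0) = 0
Dividing each by k! gives the coefficients c_0, ..., c_5.

z^4/384 - z^2/8 + 1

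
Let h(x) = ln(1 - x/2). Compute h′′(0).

-1/4

From the series, [x^2] h = -1/8; multiply by 2! = 2 to get -1/4.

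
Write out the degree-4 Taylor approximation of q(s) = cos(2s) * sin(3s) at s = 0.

Write out both Maclaurin series and multiply, keeping only the needed powers.
q(0) = 0
q′(0) = 3
q′′(0) = 0
q′′′(0) = -63
q^(4)(0) = 0

-21*s^3/2 + 3*s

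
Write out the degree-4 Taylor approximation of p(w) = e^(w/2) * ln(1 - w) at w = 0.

Expand each factor separately, then convolve coefficients.
p(0) = 0
p′(0) = -1
p′′(0) = -2
p′′′(0) = -17/4
p^(4)(0) = -12

-w^4/2 - 17*w^3/24 - w^2 - w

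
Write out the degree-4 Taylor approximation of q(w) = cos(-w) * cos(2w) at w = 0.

Take the Cauchy product of the two expansions.

41*w^4/24 - 5*w^2/2 + 1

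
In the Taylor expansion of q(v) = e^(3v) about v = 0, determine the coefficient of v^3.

9/2

[v^0] = 1;  [v^1] = 3;  [v^2] = 9/2;  [v^3] = 9/2.
So c_3 = q′′′(0)/3! = 9/2.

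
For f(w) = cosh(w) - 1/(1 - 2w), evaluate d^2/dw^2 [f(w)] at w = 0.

-7

Expand each term separately and add.
The coefficient of w^2 in the expansion is -7/2, so f′′(0) = 2! * (-7/2) = -7.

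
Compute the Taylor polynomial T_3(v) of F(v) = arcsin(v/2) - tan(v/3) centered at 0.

11*v^3/1296 + v/6

Add the two expansions coefficient-wise.
F(0) = 0
F′(0) = 1/6
F′′(0) = 0
F′′′(0) = 11/216
Dividing each by k! gives the coefficients c_0, ..., c_3.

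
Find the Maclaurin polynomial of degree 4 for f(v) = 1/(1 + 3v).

81*v^4 - 27*v^3 + 9*v^2 - 3*v + 1

Compute the successive derivatives at the expansion point and divide by k!.
f(0) = 1
f′(0) = -3
f′′(0) = 18
f′′′(0) = -162
f^(4)(0) = 1944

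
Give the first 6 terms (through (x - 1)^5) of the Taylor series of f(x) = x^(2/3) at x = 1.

Differentiate repeatedly and evaluate at the center.
[(x - 1)^0] = 1;  [(x - 1)^1] = 2/3;  [(x - 1)^2] = -1/9;  [(x - 1)^3] = 4/81;  [(x - 1)^4] = -7/243;  [(x - 1)^5] = 14/729.

14*(x - 1)^5/729 - 7*(x - 1)^4/243 + 4*(x - 1)^3/81 - (x - 1)^2/9 + 2*(x - 1)/3 + 1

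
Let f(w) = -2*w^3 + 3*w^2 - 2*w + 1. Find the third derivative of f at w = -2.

Apply the Taylor formula c_k = f^(k)(a)/k!.
The coefficient of (w + 2)^3 in the expansion is -2, so f′′′(-2) = 3! * (-2) = -12.

-12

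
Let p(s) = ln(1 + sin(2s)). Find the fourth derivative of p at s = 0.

-32

Compose series: expand the inner function first, then feed it into the outer expansion.
From the series, [s^4] p = -4/3; multiply by 4! = 24 to get -32.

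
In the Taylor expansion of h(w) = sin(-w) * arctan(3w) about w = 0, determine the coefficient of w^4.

Expand each factor separately, then convolve coefficients.
h(0) = 0
h′(0) = 0
h′′(0) = -6
h′′′(0) = 0
h^(4)(0) = 228
So c_4 = h^(4)(0)/4! = 19/2.

19/2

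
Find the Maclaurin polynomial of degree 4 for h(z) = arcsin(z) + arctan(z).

-z^3/6 + 2*z

Add the two expansions coefficient-wise.
h(0) = 0
h′(0) = 2
h′′(0) = 0
h′′′(0) = -1
h^(4)(0) = 0
Dividing each by k! gives the coefficients c_0, ..., c_4.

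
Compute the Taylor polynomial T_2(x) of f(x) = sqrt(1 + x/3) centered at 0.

-x^2/72 + x/6 + 1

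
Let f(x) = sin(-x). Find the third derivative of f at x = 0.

1

The coefficient of x^3 in the expansion is 1/6, so f′′′(0) = 3! * (1/6) = 1.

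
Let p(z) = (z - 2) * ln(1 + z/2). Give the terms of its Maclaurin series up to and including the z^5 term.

Distribute the polynomial across the series and collect like powers.
p(0) = 0
p′(0) = -1
p′′(0) = 3/2
p′′′(0) = -5/4
p^(4)(0) = 7/4
p^(5)(0) = -27/8

-9*z^5/320 + 7*z^4/96 - 5*z^3/24 + 3*z^2/4 - z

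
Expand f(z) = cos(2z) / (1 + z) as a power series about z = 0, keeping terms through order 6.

-19*z^6/45 + z^5/3 - z^4/3 + z^3 - z^2 - z + 1

Take the Cauchy product of the two expansions.
f(0) = 1
f′(0) = -1
f′′(0) = -2
f′′′(0) = 6
f^(4)(0) = -8
f^(5)(0) = 40
f^(6)(0) = -304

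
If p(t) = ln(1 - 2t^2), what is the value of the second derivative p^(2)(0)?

Apply the Taylor formula c_k = f^(k)(a)/k!.
From the series, [t^2] p = -2; multiply by 2! = 2 to get -4.

-4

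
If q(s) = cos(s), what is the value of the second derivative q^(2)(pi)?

From the series, [(s - pi)^2] q = 1/2; multiply by 2! = 2 to get 1.

1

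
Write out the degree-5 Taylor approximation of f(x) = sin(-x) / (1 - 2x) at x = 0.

Multiply the two series term by term and collect like powers.
[x^0] = 0;  [x^1] = -1;  [x^2] = -2;  [x^3] = -23/6;  [x^4] = -23/3;  [x^5] = -1841/120.

-1841*x^5/120 - 23*x^4/3 - 23*x^3/6 - 2*x^2 - x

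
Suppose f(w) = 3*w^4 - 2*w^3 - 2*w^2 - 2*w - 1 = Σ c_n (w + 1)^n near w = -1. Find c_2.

f(-1) = 4
f′(-1) = -16
f′′(-1) = 44
So c_2 = f′′(-1)/2! = 22.

22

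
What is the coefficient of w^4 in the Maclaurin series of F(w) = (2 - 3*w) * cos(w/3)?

1/972

Multiply each power in the prefactor through the base expansion.
[w^0] = 2;  [w^1] = -3;  [w^2] = -1/9;  [w^3] = 1/6;  [w^4] = 1/972.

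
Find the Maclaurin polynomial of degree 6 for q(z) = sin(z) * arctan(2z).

Take the Cauchy product of the two expansions.
[z^0] = 0;  [z^1] = 0;  [z^2] = 2;  [z^3] = 0;  [z^4] = -3;  [z^5] = 0;  [z^6] = 247/36.

247*z^6/36 - 3*z^4 + 2*z^2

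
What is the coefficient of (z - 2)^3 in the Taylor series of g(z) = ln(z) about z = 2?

1/24

g(2) = ln(2)
g′(2) = 1/2
g′′(2) = -1/4
g′′′(2) = 1/4
Then c_k = g^(k)(2)/k! gives each Taylor coefficient.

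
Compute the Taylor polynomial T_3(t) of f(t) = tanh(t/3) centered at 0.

-t^3/81 + t/3

f(0) = 0
f′(0) = 1/3
f′′(0) = 0
f′′′(0) = -2/27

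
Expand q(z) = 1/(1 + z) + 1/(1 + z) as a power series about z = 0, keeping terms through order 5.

-2*z^5 + 2*z^4 - 2*z^3 + 2*z^2 - 2*z + 2

Combine the two series term by term.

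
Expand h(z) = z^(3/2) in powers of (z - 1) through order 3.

-(z - 1)^3/16 + 3*(z - 1)^2/8 + 3*(z - 1)/2 + 1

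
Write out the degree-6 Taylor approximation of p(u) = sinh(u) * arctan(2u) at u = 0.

Write out both Maclaurin series and multiply, keeping only the needed powers.
p(0) = 0
p′(0) = 0
p′′(0) = 4
p′′′(0) = 0
p^(4)(0) = -56
p^(5)(0) = 0
p^(6)(0) = 4300
Then c_k = p^(k)(0)/k! gives each Taylor coefficient.

215*u^6/36 - 7*u^4/3 + 2*u^2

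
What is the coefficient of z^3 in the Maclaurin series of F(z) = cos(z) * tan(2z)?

Take the Cauchy product of the two expansions.

5/3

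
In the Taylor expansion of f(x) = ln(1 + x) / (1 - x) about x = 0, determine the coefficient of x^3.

5/6

Expand each factor separately, then convolve coefficients.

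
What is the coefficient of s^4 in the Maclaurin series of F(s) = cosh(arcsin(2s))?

10/3

Let u equal the inner series; expand the outer function in u and truncate.
F(0) = 1
F′(0) = 0
F′′(0) = 4
F′′′(0) = 0
F^(4)(0) = 80
So c_4 = F^(4)(0)/4! = 10/3.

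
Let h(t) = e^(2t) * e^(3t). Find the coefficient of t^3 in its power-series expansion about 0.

125/6

Expand each factor separately, then convolve coefficients.
h(0) = 1
h′(0) = 5
h′′(0) = 25
h′′′(0) = 125
So c_3 = h′′′(0)/3! = 125/6.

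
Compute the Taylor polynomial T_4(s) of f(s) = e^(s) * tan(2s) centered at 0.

3*s^4 + 11*s^3/3 + 2*s^2 + 2*s

Expand each factor separately, then convolve coefficients.
[s^0] = 0;  [s^1] = 2;  [s^2] = 2;  [s^3] = 11/3;  [s^4] = 3.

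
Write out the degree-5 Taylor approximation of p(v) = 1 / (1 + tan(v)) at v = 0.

Use the geometric series for the reciprocal, then substitute.
[v^0] = 1;  [v^1] = -1;  [v^2] = 1;  [v^3] = -4/3;  [v^4] = 5/3;  [v^5] = -32/15.

-32*v^5/15 + 5*v^4/3 - 4*v^3/3 + v^2 - v + 1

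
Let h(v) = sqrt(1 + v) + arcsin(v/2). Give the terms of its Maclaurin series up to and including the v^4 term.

Expand each term separately and add.
h(0) = 1
h′(0) = 1
h′′(0) = -1/4
h′′′(0) = 1/2
h^(4)(0) = -15/16
The Taylor polynomial is Σ h^(k)(0)/k! · v^k.

-5*v^4/128 + v^3/12 - v^2/8 + v + 1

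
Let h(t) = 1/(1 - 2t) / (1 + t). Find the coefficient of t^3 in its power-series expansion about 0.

5

Take the Cauchy product of the two expansions.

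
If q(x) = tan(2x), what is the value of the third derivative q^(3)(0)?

The coefficient of x^3 in the expansion is 8/3, so q′′′(0) = 3! * (8/3) = 16.

16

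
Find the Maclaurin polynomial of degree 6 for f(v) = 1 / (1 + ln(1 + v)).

3289*v^6/360 - 347*v^5/60 + 11*v^4/3 - 7*v^3/3 + 3*v^2/2 - v + 1

Write 1/(1+u) = 1 - u + u^2 - u^3 + ... and substitute the series for u.
f(0) = 1
f′(0) = -1
f′′(0) = 3
f′′′(0) = -14
f^(4)(0) = 88
f^(5)(0) = -694
f^(6)(0) = 6578
The Taylor polynomial is Σ f^(k)(0)/k! · v^k.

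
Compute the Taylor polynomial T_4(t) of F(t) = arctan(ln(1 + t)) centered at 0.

t^4/4 - t^2/2 + t

Let u equal the inner series; expand the outer function in u and truncate.
F(0) = 0
F′(0) = 1
F′′(0) = -1
F′′′(0) = 0
F^(4)(0) = 6
The Taylor polynomial is Σ F^(k)(0)/k! · t^k.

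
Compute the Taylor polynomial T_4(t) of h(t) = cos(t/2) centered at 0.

t^4/384 - t^2/8 + 1

[t^0] = 1;  [t^1] = 0;  [t^2] = -1/8;  [t^3] = 0;  [t^4] = 1/384.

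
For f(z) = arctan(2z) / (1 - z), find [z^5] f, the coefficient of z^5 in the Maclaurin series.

Expand each factor separately, then convolve coefficients.
[z^0] = 0;  [z^1] = 2;  [z^2] = 2;  [z^3] = -2/3;  [z^4] = -2/3;  [z^5] = 86/15.
So c_5 = f^(5)(0)/5! = 86/15.

86/15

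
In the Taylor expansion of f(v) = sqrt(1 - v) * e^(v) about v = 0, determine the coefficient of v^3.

Multiply the two series term by term and collect like powers.
f(0) = 1
f′(0) = 1/2
f′′(0) = -1/4
f′′′(0) = -13/8
Dividing each by k! gives the coefficients c_0, ..., c_3.

-13/48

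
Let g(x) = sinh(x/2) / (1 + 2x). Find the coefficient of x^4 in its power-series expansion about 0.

-97/24

Write out both Maclaurin series and multiply, keeping only the needed powers.
g(0) = 0
g′(0) = 1/2
g′′(0) = -2
g′′′(0) = 97/8
g^(4)(0) = -97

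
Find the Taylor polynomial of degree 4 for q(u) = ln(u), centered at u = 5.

-(u - 5)^4/2500 + (u - 5)^3/375 - (u - 5)^2/50 + (u - 5)/5 + ln(5)

[(u - 5)^0] = ln(5);  [(u - 5)^1] = 1/5;  [(u - 5)^2] = -1/50;  [(u - 5)^3] = 1/375;  [(u - 5)^4] = -1/2500.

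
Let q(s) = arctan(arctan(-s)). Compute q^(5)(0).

-88

Plug the Maclaurin series of the inner function into that of the outer and collect terms.
The coefficient of s^5 in the expansion is -11/15, so q^(5)(0) = 5! * (-11/15) = -88.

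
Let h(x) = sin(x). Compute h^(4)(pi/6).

From the series, [(x - pi/6)^4] h = 1/48; multiply by 4! = 24 to get 1/2.

1/2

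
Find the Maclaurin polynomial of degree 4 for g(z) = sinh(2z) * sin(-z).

Take the Cauchy product of the two expansions.
g(0) = 0
g′(0) = 0
g′′(0) = -4
g′′′(0) = 0
g^(4)(0) = -24
Then c_k = g^(k)(0)/k! gives each Taylor coefficient.

-z^4 - 2*z^2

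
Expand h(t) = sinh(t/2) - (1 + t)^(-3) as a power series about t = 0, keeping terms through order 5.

80641*t^5/3840 - 15*t^4 + 481*t^3/48 - 6*t^2 + 7*t/2 - 1

Expand each term separately and add.
h(0) = -1
h′(0) = 7/2
h′′(0) = -12
h′′′(0) = 481/8
h^(4)(0) = -360
h^(5)(0) = 80641/32
The Taylor polynomial is Σ h^(k)(0)/k! · t^k.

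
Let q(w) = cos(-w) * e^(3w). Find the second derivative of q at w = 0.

8

Expand each factor separately, then convolve coefficients.
From the series, [w^2] q = 4; multiply by 2! = 2 to get 8.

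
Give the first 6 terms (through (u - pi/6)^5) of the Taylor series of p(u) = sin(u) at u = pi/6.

sqrt(3)*(u - pi/6)^5/240 + (u - pi/6)^4/48 - sqrt(3)*(u - pi/6)^3/12 - (u - pi/6)^2/4 + sqrt(3)*(u - pi/6)/2 + 1/2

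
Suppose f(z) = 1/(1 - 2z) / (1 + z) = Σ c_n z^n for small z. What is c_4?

11

Take the Cauchy product of the two expansions.
f(0) = 1
f′(0) = 1
f′′(0) = 6
f′′′(0) = 30
f^(4)(0) = 264
Dividing each by k! gives the coefficients c_0, ..., c_4.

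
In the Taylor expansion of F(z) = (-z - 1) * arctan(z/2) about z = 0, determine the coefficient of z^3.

Distribute the polynomial across the series and collect like powers.
F(0) = 0
F′(0) = -1/2
F′′(0) = -1
F′′′(0) = 1/4
So c_3 = F′′′(0)/3! = 1/24.

1/24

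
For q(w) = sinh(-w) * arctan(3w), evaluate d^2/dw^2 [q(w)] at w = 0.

-6

Write out both Maclaurin series and multiply, keeping only the needed powers.
From the series, [w^2] q = -3; multiply by 2! = 2 to get -6.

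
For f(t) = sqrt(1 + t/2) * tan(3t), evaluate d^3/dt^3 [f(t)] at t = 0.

855/16

Expand each factor separately, then convolve coefficients.
The coefficient of t^3 in the expansion is 285/32, so f′′′(0) = 3! * (285/32) = 855/16.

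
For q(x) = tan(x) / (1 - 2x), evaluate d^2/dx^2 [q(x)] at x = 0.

Multiply the two series term by term and collect like powers.
From the series, [x^2] q = 2; multiply by 2! = 2 to get 4.

4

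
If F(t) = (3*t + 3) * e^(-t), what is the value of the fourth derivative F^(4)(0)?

Distribute the polynomial across the series and collect like powers.
From the series, [t^4] F = -3/8; multiply by 4! = 24 to get -9.

-9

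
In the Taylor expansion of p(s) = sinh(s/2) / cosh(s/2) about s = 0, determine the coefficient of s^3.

Write the quotient as an unknown series and match coefficients against numerator = denominator · series.
So c_3 = p′′′(0)/3! = -1/24.

-1/24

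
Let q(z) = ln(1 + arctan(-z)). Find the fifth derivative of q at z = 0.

-8

Substitute the inner expansion into the outer series and collect powers.
The coefficient of z^5 in the expansion is -1/15, so q^(5)(0) = 5! * (-1/15) = -8.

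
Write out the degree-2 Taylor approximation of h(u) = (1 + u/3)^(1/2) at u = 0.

h(0) = 1
h′(0) = 1/6
h′′(0) = -1/36

-u^2/72 + u/6 + 1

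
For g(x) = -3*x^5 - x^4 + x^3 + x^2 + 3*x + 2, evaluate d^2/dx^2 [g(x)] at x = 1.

From the series, [(x - 1)^2] g = -32; multiply by 2! = 2 to get -64.

-64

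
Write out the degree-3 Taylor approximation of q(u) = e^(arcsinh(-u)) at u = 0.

Substitute the inner expansion into the outer series and collect powers.

u^2/2 - u + 1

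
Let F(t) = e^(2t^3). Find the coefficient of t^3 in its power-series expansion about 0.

2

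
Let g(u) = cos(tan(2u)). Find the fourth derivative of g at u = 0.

Substitute the inner expansion into the outer series and collect powers.
The coefficient of u^4 in the expansion is -14/3, so g^(4)(0) = 4! * (-14/3) = -112.

-112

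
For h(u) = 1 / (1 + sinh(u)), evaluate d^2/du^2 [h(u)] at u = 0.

2

Expand as Σ (-1)^k u^k with u equal to the inner function's series.
From the series, [u^2] h = 1; multiply by 2! = 2 to get 2.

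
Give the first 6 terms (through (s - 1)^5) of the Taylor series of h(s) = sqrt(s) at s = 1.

7*(s - 1)^5/256 - 5*(s - 1)^4/128 + (s - 1)^3/16 - (s - 1)^2/8 + (s - 1)/2 + 1

h(1) = 1
h′(1) = 1/2
h′′(1) = -1/4
h′′′(1) = 3/8
h^(4)(1) = -15/16
h^(5)(1) = 105/32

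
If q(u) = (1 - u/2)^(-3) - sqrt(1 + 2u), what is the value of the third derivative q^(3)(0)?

9/2

Combine the two series term by term.
The coefficient of u^3 in the expansion is 3/4, so q′′′(0) = 3! * (3/4) = 9/2.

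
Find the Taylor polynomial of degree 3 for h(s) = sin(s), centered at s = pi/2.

1 - (s - pi/2)^2/2

h(pi/2) = 1
h′(pi/2) = 0
h′′(pi/2) = -1
h′′′(pi/2) = 0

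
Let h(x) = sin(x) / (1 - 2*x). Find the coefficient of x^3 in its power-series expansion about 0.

Expand 1/(denominator) as a geometric series and multiply by the numerator's series.
[x^0] = 0;  [x^1] = 1;  [x^2] = 2;  [x^3] = 23/6.

23/6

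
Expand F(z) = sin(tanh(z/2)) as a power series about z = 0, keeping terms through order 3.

Compose series: expand the inner function first, then feed it into the outer expansion.
F(0) = 0
F′(0) = 1/2
F′′(0) = 0
F′′′(0) = -3/8
Then c_k = F^(k)(0)/k! gives each Taylor coefficient.

-z^3/16 + z/2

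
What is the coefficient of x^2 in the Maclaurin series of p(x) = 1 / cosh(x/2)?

-1/8

Write the quotient as an unknown series and match coefficients against numerator = denominator · series.
p(0) = 1
p′(0) = 0
p′′(0) = -1/4
So c_2 = p′′(0)/2! = -1/8.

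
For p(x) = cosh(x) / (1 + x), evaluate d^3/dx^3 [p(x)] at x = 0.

Take the Cauchy product of the two expansions.
The coefficient of x^3 in the expansion is -3/2, so p′′′(0) = 3! * (-3/2) = -9.

-9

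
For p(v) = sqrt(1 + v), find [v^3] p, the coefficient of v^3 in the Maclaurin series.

p(0) = 1
p′(0) = 1/2
p′′(0) = -1/4
p′′′(0) = 3/8
So c_3 = p′′′(0)/3! = 1/16.

1/16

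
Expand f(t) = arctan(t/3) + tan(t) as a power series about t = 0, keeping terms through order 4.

26*t^3/81 + 4*t/3

Combine the two series term by term.
[t^0] = 0;  [t^1] = 4/3;  [t^2] = 0;  [t^3] = 26/81;  [t^4] = 0.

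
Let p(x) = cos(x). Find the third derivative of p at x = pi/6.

1/2

Compute the successive derivatives at the expansion point and divide by k!.
From the series, [(x - pi/6)^3] p = 1/12; multiply by 3! = 6 to get 1/2.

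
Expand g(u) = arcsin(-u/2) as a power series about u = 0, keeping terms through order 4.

-u^3/48 - u/2

g(0) = 0
g′(0) = -1/2
g′′(0) = 0
g′′′(0) = -1/8
g^(4)(0) = 0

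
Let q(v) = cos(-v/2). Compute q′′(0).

-1/4

Apply the Taylor formula c_k = f^(k)(a)/k!.
The coefficient of v^2 in the expansion is -1/8, so q′′(0) = 2! * (-1/8) = -1/4.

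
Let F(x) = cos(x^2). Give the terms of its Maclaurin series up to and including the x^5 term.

1 - x^4/2

Apply the Taylor formula c_k = f^(k)(a)/k!.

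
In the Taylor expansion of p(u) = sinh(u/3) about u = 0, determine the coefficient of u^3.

Differentiate repeatedly and evaluate at the center.
p(0) = 0
p′(0) = 1/3
p′′(0) = 0
p′′′(0) = 1/27
The Taylor polynomial is Σ p^(k)(0)/k! · u^k.

1/162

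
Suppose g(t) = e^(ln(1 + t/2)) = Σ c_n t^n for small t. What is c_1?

1/2

Substitute the inner expansion into the outer series and collect powers.
g(0) = 1
g′(0) = 1/2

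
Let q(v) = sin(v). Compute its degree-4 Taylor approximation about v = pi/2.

(v - pi/2)^4/24 - (v - pi/2)^2/2 + 1

q(pi/2) = 1
q′(pi/2) = 0
q′′(pi/2) = -1
q′′′(pi/2) = 0
q^(4)(pi/2) = 1
Then c_k = q^(k)(pi/2)/k! gives each Taylor coefficient.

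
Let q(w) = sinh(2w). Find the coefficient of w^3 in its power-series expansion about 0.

4/3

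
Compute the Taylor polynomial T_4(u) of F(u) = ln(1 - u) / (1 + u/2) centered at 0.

-u^4/12 - u^3/3 - u

Multiply the two series term by term and collect like powers.
[u^0] = 0;  [u^1] = -1;  [u^2] = 0;  [u^3] = -1/3;  [u^4] = -1/12.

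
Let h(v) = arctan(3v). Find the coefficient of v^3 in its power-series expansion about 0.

h(0) = 0
h′(0) = 3
h′′(0) = 0
h′′′(0) = -54
So c_3 = h′′′(0)/3! = -9.

-9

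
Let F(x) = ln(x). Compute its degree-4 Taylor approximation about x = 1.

-(x - 1)^4/4 + (x - 1)^3/3 - (x - 1)^2/2 + (x - 1)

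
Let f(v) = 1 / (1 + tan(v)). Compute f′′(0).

2

Write 1/(1+u) = 1 - u + u^2 - u^3 + ... and substitute the series for u.
The coefficient of v^2 in the expansion is 1, so f′′(0) = 2! * (1) = 2.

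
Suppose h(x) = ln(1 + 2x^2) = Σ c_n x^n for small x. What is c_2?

h(0) = 0
h′(0) = 0
h′′(0) = 4

2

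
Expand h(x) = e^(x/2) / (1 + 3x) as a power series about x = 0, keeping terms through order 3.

Write out both Maclaurin series and multiply, keeping only the needed powers.

-1097*x^3/48 + 61*x^2/8 - 5*x/2 + 1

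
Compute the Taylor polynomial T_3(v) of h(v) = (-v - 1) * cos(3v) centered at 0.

Distribute the polynomial across the series and collect like powers.
h(0) = -1
h′(0) = -1
h′′(0) = 9
h′′′(0) = 27
The Taylor polynomial is Σ h^(k)(0)/k! · v^k.

9*v^3/2 + 9*v^2/2 - v - 1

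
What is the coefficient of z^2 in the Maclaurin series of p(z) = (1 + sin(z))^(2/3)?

-1/9

Compose series: expand the inner function first, then feed it into the outer expansion.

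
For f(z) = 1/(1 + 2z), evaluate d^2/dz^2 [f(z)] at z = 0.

8

Differentiate repeatedly and evaluate at the center.
The coefficient of z^2 in the expansion is 4, so f′′(0) = 2! * (4) = 8.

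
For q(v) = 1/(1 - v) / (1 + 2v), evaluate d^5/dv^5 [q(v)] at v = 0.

-2520

Write out both Maclaurin series and multiply, keeping only the needed powers.
The coefficient of v^5 in the expansion is -21, so q^(5)(0) = 5! * (-21) = -2520.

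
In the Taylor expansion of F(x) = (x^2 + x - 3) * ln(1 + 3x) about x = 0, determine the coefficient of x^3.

-57/2

Distribute the polynomial across the series and collect like powers.
So c_3 = F′′′(0)/3! = -57/2.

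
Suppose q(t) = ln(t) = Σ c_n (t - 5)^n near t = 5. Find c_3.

q(5) = ln(5)
q′(5) = 1/5
q′′(5) = -1/25
q′′′(5) = 2/125

1/375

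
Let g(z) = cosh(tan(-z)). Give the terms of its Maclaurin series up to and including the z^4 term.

3*z^4/8 + z^2/2 + 1

Substitute the inner expansion into the outer series and collect powers.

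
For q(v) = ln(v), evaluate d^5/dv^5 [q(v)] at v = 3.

8/81

The coefficient of (v - 3)^5 in the expansion is 1/1215, so q^(5)(3) = 5! * (1/1215) = 8/81.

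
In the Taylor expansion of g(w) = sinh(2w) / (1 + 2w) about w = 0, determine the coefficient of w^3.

28/3

Expand each factor separately, then convolve coefficients.
So c_3 = g′′′(0)/3! = 28/3.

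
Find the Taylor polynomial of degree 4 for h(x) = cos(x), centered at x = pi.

-(x - pi)^4/24 + (x - pi)^2/2 - 1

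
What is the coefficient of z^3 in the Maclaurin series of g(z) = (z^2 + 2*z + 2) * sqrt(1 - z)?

-7/8

Multiply each power in the prefactor through the base expansion.
g(0) = 2
g′(0) = 1
g′′(0) = -1/2
g′′′(0) = -21/4
So c_3 = g′′′(0)/3! = -7/8.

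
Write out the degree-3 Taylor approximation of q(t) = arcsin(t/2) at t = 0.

t^3/48 + t/2

q(0) = 0
q′(0) = 1/2
q′′(0) = 0
q′′′(0) = 1/8
Then c_k = q^(k)(0)/k! gives each Taylor coefficient.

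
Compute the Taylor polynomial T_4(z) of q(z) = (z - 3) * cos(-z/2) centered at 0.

-z^4/128 - z^3/8 + 3*z^2/8 + z - 3

Multiply each power in the prefactor through the base expansion.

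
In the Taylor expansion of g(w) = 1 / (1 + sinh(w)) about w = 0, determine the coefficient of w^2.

1

Expand as Σ (-1)^k u^k with u equal to the inner function's series.
[w^0] = 1;  [w^1] = -1;  [w^2] = 1.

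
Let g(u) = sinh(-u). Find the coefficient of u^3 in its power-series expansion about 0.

g(0) = 0
g′(0) = -1
g′′(0) = 0
g′′′(0) = -1
The Taylor polynomial is Σ g^(k)(0)/k! · u^k.

-1/6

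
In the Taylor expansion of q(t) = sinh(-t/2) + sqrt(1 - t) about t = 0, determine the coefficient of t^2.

-1/8

Expand each term separately and add.
q(0) = 1
q′(0) = -1
q′′(0) = -1/4
The Taylor polynomial is Σ q^(k)(0)/k! · t^k.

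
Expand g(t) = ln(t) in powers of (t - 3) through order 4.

g(3) = ln(3)
g′(3) = 1/3
g′′(3) = -1/9
g′′′(3) = 2/27
g^(4)(3) = -2/27

-(t - 3)^4/324 + (t - 3)^3/81 - (t - 3)^2/18 + (t - 3)/3 + ln(3)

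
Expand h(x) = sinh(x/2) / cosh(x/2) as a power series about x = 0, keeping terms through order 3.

Write the quotient as an unknown series and match coefficients against numerator = denominator · series.
[x^0] = 0;  [x^1] = 1/2;  [x^2] = 0;  [x^3] = -1/24.

-x^3/24 + x/2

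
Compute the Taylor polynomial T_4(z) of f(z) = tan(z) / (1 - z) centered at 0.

4*z^4/3 + 4*z^3/3 + z^2 + z

Expand each factor separately, then convolve coefficients.
[z^0] = 0;  [z^1] = 1;  [z^2] = 1;  [z^3] = 4/3;  [z^4] = 4/3.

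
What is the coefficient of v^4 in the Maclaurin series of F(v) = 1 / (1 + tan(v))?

5/3

Expand as Σ (-1)^k u^k with u equal to the inner function's series.
F(0) = 1
F′(0) = -1
F′′(0) = 2
F′′′(0) = -8
F^(4)(0) = 40
Then c_k = F^(k)(0)/k! gives each Taylor coefficient.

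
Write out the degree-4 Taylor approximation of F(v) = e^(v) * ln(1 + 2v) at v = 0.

-2*v^4 + 5*v^3/3 + 2*v

Write out both Maclaurin series and multiply, keeping only the needed powers.
F(0) = 0
F′(0) = 2
F′′(0) = 0
F′′′(0) = 10
F^(4)(0) = -48
Dividing each by k! gives the coefficients c_0, ..., c_4.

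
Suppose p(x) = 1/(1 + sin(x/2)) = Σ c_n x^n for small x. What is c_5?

Plug the Maclaurin series of the inner function into that of the outer and collect terms.
p(0) = 1
p′(0) = -1/2
p′′(0) = 1/2
p′′′(0) = -5/8
p^(4)(0) = 1
p^(5)(0) = -61/32
So c_5 = p^(5)(0)/5! = -61/3840.

-61/3840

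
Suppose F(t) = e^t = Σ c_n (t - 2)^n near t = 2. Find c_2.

e^(2)/2

Apply the Taylor formula c_k = f^(k)(a)/k!.
[(t - 2)^0] = e^(2);  [(t - 2)^1] = e^(2);  [(t - 2)^2] = e^(2)/2.
So c_2 = F′′(2)/2! = e^(2)/2.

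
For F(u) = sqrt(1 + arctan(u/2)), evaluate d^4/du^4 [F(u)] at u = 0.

17/256

Plug the Maclaurin series of the inner function into that of the outer and collect terms.
The coefficient of u^4 in the expansion is 17/6144, so F^(4)(0) = 4! * (17/6144) = 17/256.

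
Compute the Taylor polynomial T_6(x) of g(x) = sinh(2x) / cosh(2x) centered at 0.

64*x^5/15 - 8*x^3/3 + 2*x

Write the quotient as an unknown series and match coefficients against numerator = denominator · series.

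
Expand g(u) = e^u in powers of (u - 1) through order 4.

e*(u - 1)^4/24 + e*(u - 1)^3/6 + e*(u - 1)^2/2 + e*(u - 1) + e

g(1) = e
g′(1) = e
g′′(1) = e
g′′′(1) = e
g^(4)(1) = e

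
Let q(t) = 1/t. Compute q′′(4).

1/32

Apply the Taylor formula c_k = f^(k)(a)/k!.
The coefficient of (t - 4)^2 in the expansion is 1/64, so q′′(4) = 2! * (1/64) = 1/32.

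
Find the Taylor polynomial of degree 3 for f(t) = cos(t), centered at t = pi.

f(pi) = -1
f′(pi) = 0
f′′(pi) = 1
f′′′(pi) = 0

(t - pi)^2/2 - 1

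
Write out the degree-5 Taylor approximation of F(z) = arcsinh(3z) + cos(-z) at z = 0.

729*z^5/40 + z^4/24 - 9*z^3/2 - z^2/2 + 3*z + 1

Add the two expansions coefficient-wise.
[z^0] = 1;  [z^1] = 3;  [z^2] = -1/2;  [z^3] = -9/2;  [z^4] = 1/24;  [z^5] = 729/40.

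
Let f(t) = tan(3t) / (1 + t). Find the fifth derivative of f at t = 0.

Take the Cauchy product of the two expansions.
The coefficient of t^5 in the expansion is 222/5, so f^(5)(0) = 5! * (222/5) = 5328.

5328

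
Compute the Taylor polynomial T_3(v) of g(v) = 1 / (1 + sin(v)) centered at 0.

-5*v^3/6 + v^2 - v + 1

Expand as Σ (-1)^k u^k with u equal to the inner function's series.
[v^0] = 1;  [v^1] = -1;  [v^2] = 1;  [v^3] = -5/6.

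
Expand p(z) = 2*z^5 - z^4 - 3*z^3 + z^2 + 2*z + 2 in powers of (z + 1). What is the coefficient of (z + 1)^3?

21

Differentiate repeatedly and evaluate at the center.
p(-1) = 1
p′(-1) = 5
p′′(-1) = -32
p′′′(-1) = 126
The Taylor polynomial is Σ p^(k)(-1)/k! · (z + 1)^k.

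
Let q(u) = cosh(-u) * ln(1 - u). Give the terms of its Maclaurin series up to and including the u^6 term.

Write out both Maclaurin series and multiply, keeping only the needed powers.
q(0) = 0
q′(0) = -1
q′′(0) = -1
q′′′(0) = -5
q^(4)(0) = -12
q^(5)(0) = -49
q^(6)(0) = -225
Then c_k = q^(k)(0)/k! gives each Taylor coefficient.

-5*u^6/16 - 49*u^5/120 - u^4/2 - 5*u^3/6 - u^2/2 - u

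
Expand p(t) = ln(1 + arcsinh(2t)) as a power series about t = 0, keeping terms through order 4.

-4*t^4/3 + 4*t^3/3 - 2*t^2 + 2*t

Plug the Maclaurin series of the inner function into that of the outer and collect terms.
p(0) = 0
p′(0) = 2
p′′(0) = -4
p′′′(0) = 8
p^(4)(0) = -32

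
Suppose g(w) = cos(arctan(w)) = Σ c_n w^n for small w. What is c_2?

-1/2

Compose series: expand the inner function first, then feed it into the outer expansion.
So c_2 = g′′(0)/2! = -1/2.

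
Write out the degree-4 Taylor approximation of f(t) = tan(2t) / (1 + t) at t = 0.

Multiply the two series term by term and collect like powers.
f(0) = 0
f′(0) = 2
f′′(0) = -4
f′′′(0) = 28
f^(4)(0) = -112
Then c_k = f^(k)(0)/k! gives each Taylor coefficient.

-14*t^4/3 + 14*t^3/3 - 2*t^2 + 2*t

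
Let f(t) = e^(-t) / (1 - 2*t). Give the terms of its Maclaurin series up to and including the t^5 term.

Use 1/(1 - r) = Σ r^k on the denominator, then take the Cauchy product.
[t^0] = 1;  [t^1] = 1;  [t^2] = 5/2;  [t^3] = 29/6;  [t^4] = 233/24;  [t^5] = 2329/120.

2329*t^5/120 + 233*t^4/24 + 29*t^3/6 + 5*t^2/2 + t + 1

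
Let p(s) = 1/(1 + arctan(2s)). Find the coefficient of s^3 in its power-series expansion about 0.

Compose series: expand the inner function first, then feed it into the outer expansion.
p(0) = 1
p′(0) = -2
p′′(0) = 8
p′′′(0) = -32
So c_3 = p′′′(0)/3! = -16/3.

-16/3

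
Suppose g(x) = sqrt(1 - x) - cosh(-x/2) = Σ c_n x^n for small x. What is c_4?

-1/24

Expand each term separately and add.
g(0) = 0
g′(0) = -1/2
g′′(0) = -1/2
g′′′(0) = -3/8
g^(4)(0) = -1
So c_4 = g^(4)(0)/4! = -1/24.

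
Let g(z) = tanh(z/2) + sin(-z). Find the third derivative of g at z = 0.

3/4

Expand each term separately and add.
From the series, [z^3] g = 1/8; multiply by 3! = 6 to get 3/4.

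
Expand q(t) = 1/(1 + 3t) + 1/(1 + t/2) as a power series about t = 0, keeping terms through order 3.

Expand each term separately and add.
q(0) = 2
q′(0) = -7/2
q′′(0) = 37/2
q′′′(0) = -651/4
Then c_k = q^(k)(0)/k! gives each Taylor coefficient.

-217*t^3/8 + 37*t^2/4 - 7*t/2 + 2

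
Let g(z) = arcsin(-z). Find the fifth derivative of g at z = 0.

The coefficient of z^5 in the expansion is -3/40, so g^(5)(0) = 5! * (-3/40) = -9.

-9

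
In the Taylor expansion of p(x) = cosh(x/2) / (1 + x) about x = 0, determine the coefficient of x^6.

51961/46080

Multiply the two series term by term and collect like powers.
p(0) = 1
p′(0) = -1
p′′(0) = 9/4
p′′′(0) = -27/4
p^(4)(0) = 433/16
p^(5)(0) = -2165/16
p^(6)(0) = 51961/64
The Taylor polynomial is Σ p^(k)(0)/k! · x^k.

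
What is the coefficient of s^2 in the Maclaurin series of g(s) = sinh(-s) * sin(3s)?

-3

Expand each factor separately, then convolve coefficients.
[s^0] = 0;  [s^1] = 0;  [s^2] = -3.
So c_2 = g′′(0)/2! = -3.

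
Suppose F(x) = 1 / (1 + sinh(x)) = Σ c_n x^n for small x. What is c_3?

-7/6

Use the geometric series for the reciprocal, then substitute.
[x^0] = 1;  [x^1] = -1;  [x^2] = 1;  [x^3] = -7/6.
So c_3 = F′′′(0)/3! = -7/6.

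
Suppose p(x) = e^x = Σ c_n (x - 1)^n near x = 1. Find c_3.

p(1) = e
p′(1) = e
p′′(1) = e
p′′′(1) = e
So c_3 = p′′′(1)/3! = e/6.

e/6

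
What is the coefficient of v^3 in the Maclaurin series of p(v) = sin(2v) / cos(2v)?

Write the quotient as an unknown series and match coefficients against numerator = denominator · series.
[v^0] = 0;  [v^1] = 2;  [v^2] = 0;  [v^3] = 8/3.
So c_3 = p′′′(0)/3! = 8/3.

8/3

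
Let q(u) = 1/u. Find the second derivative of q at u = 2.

1/4

The coefficient of (u - 2)^2 in the expansion is 1/8, so q′′(2) = 2! * (1/8) = 1/4.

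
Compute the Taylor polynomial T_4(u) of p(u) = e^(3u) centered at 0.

Differentiate repeatedly and evaluate at the center.

27*u^4/8 + 9*u^3/2 + 9*u^2/2 + 3*u + 1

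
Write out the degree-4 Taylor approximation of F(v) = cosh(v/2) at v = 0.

F(0) = 1
F′(0) = 0
F′′(0) = 1/4
F′′′(0) = 0
F^(4)(0) = 1/16
The Taylor polynomial is Σ F^(k)(0)/k! · v^k.

v^4/384 + v^2/8 + 1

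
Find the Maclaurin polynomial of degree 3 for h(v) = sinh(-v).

-v^3/6 - v

h(0) = 0
h′(0) = -1
h′′(0) = 0
h′′′(0) = -1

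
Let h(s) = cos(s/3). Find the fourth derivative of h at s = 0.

1/81

The coefficient of s^4 in the expansion is 1/1944, so h^(4)(0) = 4! * (1/1944) = 1/81.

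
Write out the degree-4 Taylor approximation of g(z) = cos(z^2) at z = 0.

g(0) = 1
g′(0) = 0
g′′(0) = 0
g′′′(0) = 0
g^(4)(0) = -12

1 - z^4/2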